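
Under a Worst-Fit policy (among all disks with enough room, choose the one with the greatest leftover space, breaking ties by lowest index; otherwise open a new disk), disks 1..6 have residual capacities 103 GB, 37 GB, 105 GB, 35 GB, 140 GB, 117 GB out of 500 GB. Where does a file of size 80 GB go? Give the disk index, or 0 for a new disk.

Disks with room: disk 1 (103 GB), disk 3 (105 GB), disk 5 (140 GB), disk 6 (117 GB).
Most room is disk 5 with 140 GB free.

5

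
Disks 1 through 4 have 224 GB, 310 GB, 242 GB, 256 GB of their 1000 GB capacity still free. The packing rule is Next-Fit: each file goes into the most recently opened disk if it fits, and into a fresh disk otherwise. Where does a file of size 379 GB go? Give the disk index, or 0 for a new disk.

0

Next-Fit only looks at disk 4, which has 256 GB free.
379 GB does not fit, so a new disk is opened.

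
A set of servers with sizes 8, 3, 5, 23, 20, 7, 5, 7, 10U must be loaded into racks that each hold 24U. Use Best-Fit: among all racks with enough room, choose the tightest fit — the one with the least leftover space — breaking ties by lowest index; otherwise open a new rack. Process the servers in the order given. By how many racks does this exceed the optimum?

0

Best-Fit: [8,3,5,7] [23] [20] [5,7,10] → 4 racks.
Total size 88U; any packing needs at least ⌈88/24⌉ = 4 racks.
So 4 is already optimal.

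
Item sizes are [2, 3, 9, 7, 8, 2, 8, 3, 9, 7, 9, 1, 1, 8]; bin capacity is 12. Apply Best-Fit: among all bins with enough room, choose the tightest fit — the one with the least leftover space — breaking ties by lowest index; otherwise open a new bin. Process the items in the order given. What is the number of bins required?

8

Put 2 in bin 1; 10 remain.
Put 3 in bin 1; 7 remain.
Put 9 in bin 2; 3 remain.
Put 7 in bin 1; 0 remain.
Put 8 in bin 3; 4 remain.
Put 2 in bin 2; 1 remain.
Put 8 in bin 4; 4 remain.
Put 3 in bin 3; 1 remain.
Put 9 in bin 5; 3 remain.
Put 7 in bin 6; 5 remain.
Put 9 in bin 7; 3 remain.
Put 1 in bin 2; 0 remain.
Put 1 in bin 3; 0 remain.
Put 8 in bin 8; 4 remain.
Final bins: [2,3,7] [9,2,1] [8,3,1] [8] [9] [7] [9] [8].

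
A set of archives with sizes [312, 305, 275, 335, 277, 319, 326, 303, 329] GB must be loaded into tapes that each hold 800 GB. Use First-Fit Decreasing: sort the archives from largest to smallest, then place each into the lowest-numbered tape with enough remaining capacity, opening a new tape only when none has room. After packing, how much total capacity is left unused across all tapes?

1219

Sorted descending: 335, 329, 326, 319, 312, 305, 303, 277, 275.
tape 1: place 335 GB, 465 GB left
tape 1: place 329 GB, 136 GB left
tape 2: place 326 GB, 474 GB left
tape 2: place 319 GB, 155 GB left
tape 3: place 312 GB, 488 GB left
tape 3: place 305 GB, 183 GB left
tape 4: place 303 GB, 497 GB left
tape 4: place 277 GB, 220 GB left
tape 5: place 275 GB, 525 GB left
5 tapes × 800 GB = 4000 GB; used 2781 GB; unused 1219 GB.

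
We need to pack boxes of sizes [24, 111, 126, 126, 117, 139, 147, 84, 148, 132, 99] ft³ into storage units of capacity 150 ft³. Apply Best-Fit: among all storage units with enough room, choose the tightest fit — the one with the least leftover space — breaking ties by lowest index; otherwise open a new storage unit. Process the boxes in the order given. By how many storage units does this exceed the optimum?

Best-Fit: [24,111] [126] [126] [117] [139] [147] [84] [148] [132] [99] → 10 storage units.
10 boxes exceed 75 ft³ (half the capacity), and no two of those can share a storage unit, so at least 10 storage units are needed.
So 10 is already optimal.

0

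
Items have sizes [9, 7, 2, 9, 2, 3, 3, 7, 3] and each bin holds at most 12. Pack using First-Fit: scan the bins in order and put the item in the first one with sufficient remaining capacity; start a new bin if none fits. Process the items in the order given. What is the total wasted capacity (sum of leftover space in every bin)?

bin 1: place 9, 3 left
bin 2: place 7, 5 left
bin 1: place 2, 1 left
bin 3: place 9, 3 left
bin 2: place 2, 3 left
bin 2: place 3, 0 left
bin 3: place 3, 0 left
bin 4: place 7, 5 left
bin 4: place 3, 2 left
4 bins × 12 = 48; used 45; unused 3.

3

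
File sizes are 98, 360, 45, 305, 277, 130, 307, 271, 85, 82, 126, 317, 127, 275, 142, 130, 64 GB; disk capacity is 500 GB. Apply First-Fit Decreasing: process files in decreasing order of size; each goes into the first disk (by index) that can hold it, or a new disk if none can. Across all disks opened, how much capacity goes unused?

Sorted descending: 360, 317, 307, 305, 277, 275, 271, 142, 130, 130, 127, 126, 98, 85, 82, 64, 45.
Put 360 GB in disk 1; 140 GB remain.
Put 317 GB in disk 2; 183 GB remain.
Put 307 GB in disk 3; 193 GB remain.
Put 305 GB in disk 4; 195 GB remain.
Put 277 GB in disk 5; 223 GB remain.
Put 275 GB in disk 6; 225 GB remain.
Put 271 GB in disk 7; 229 GB remain.
Put 142 GB in disk 2; 41 GB remain.
Put 130 GB in disk 1; 10 GB remain.
Put 130 GB in disk 3; 63 GB remain.
Put 127 GB in disk 4; 68 GB remain.
Put 126 GB in disk 5; 97 GB remain.
Put 98 GB in disk 6; 127 GB remain.
Put 85 GB in disk 5; 12 GB remain.
Put 82 GB in disk 6; 45 GB remain.
Put 64 GB in disk 4; 4 GB remain.
Put 45 GB in disk 3; 18 GB remain.
7 disks × 500 GB = 3500 GB; used 3141 GB; unused 359 GB.

359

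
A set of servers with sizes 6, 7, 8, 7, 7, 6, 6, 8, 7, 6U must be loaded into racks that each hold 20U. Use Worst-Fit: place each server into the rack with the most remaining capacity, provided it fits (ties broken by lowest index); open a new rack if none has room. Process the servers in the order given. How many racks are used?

4

Put 6U in rack 1; 14U remain.
Put 7U in rack 1; 7U remain.
Put 8U in rack 2; 12U remain.
Put 7U in rack 2; 5U remain.
Put 7U in rack 1; 0U remain.
Put 6U in rack 3; 14U remain.
Put 6U in rack 3; 8U remain.
Put 8U in rack 3; 0U remain.
Put 7U in rack 4; 13U remain.
Put 6U in rack 4; 7U remain.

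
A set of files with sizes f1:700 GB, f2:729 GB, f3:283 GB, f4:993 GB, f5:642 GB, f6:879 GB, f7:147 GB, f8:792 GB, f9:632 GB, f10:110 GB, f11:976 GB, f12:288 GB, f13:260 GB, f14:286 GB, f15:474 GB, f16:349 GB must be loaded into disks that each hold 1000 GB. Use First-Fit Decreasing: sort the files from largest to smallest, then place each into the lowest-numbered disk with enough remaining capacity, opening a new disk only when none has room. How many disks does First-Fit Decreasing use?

9 disks

Sorted descending: 993, 976, 879, 792, 729, 700, 642, 632, 474, 349, 288, 286, 283, 260, 147, 110.
disk 1: place 993 GB, 7 GB left
disk 2: place 976 GB, 24 GB left
disk 3: place 879 GB, 121 GB left
disk 4: place 792 GB, 208 GB left
disk 5: place 729 GB, 271 GB left
disk 6: place 700 GB, 300 GB left
disk 7: place 642 GB, 358 GB left
disk 8: place 632 GB, 368 GB left
disk 9: place 474 GB, 526 GB left
disk 7: place 349 GB, 9 GB left
disk 6: place 288 GB, 12 GB left
disk 8: place 286 GB, 82 GB left
disk 9: place 283 GB, 243 GB left
disk 5: place 260 GB, 11 GB left
disk 4: place 147 GB, 61 GB left
disk 3: place 110 GB, 11 GB left
Final disks: [993] [976] [879,110] [792,147] [729,260] [700,288] [642,349] [632,286] [474,283].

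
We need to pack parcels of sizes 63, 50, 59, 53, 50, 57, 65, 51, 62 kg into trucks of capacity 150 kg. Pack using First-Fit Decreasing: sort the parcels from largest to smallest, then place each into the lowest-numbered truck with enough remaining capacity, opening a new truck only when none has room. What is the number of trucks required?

5 trucks

Sorted descending: 65, 63, 62, 59, 57, 53, 51, 50, 50.
65 kg → truck 1 (remaining 85 kg)
63 kg → truck 1 (remaining 22 kg)
62 kg → truck 2 (remaining 88 kg)
59 kg → truck 2 (remaining 29 kg)
57 kg → truck 3 (remaining 93 kg)
53 kg → truck 3 (remaining 40 kg)
51 kg → truck 4 (remaining 99 kg)
50 kg → truck 4 (remaining 49 kg)
50 kg → truck 5 (remaining 100 kg)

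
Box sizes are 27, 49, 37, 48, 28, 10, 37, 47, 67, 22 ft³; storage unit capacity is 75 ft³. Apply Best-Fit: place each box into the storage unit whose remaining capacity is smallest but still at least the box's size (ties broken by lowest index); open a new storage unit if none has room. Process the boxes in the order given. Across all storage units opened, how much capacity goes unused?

78

Put 27 ft³ in storage unit 1; 48 ft³ remain.
Put 49 ft³ in storage unit 2; 26 ft³ remain.
Put 37 ft³ in storage unit 1; 11 ft³ remain.
Put 48 ft³ in storage unit 3; 27 ft³ remain.
Put 28 ft³ in storage unit 4; 47 ft³ remain.
Put 10 ft³ in storage unit 1; 1 ft³ remain.
Put 37 ft³ in storage unit 4; 10 ft³ remain.
Put 47 ft³ in storage unit 5; 28 ft³ remain.
Put 67 ft³ in storage unit 6; 8 ft³ remain.
Put 22 ft³ in storage unit 2; 4 ft³ remain.
6 storage units × 75 ft³ = 450 ft³; used 372 ft³; unused 78 ft³.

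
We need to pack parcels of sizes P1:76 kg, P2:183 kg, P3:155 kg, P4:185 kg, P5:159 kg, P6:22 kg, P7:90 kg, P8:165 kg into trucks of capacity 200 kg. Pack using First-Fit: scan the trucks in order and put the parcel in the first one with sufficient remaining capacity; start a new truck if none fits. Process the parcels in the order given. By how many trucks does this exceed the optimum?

First-Fit: [76,22,90] [183] [155] [185] [159] [165] → 6 trucks.
Total size 1035 kg; any packing needs at least ⌈1035/200⌉ = 6 trucks.
So 6 is already optimal.

0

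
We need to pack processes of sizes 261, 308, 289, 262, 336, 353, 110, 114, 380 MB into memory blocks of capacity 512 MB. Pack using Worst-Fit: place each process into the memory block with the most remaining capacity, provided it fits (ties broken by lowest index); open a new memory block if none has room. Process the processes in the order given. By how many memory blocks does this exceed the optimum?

Worst-Fit: [261,110] [308] [289] [262,114] [336] [353] [380] → 7 memory blocks.
7 processes exceed 256 MB (half the capacity), and no two of those can share a memory block, so at least 7 memory blocks are needed.
So 7 is already optimal.

0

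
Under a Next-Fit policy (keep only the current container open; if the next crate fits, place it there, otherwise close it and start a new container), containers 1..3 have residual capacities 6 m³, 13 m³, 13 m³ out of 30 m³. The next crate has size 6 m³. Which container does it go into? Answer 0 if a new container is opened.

Next-Fit only looks at container 3, which has 13 m³ free.
6 m³ fits there.

3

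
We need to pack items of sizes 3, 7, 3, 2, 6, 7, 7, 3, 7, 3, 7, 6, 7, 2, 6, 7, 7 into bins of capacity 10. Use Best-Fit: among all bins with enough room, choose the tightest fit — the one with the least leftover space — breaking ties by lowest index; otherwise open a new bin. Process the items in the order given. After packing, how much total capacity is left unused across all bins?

3 → bin 1 (remaining 7)
7 → bin 1 (remaining 0)
3 → bin 2 (remaining 7)
2 → bin 2 (remaining 5)
6 → bin 3 (remaining 4)
7 → bin 4 (remaining 3)
7 → bin 5 (remaining 3)
3 → bin 4 (remaining 0)
7 → bin 6 (remaining 3)
3 → bin 5 (remaining 0)
7 → bin 7 (remaining 3)
6 → bin 8 (remaining 4)
7 → bin 9 (remaining 3)
2 → bin 6 (remaining 1)
6 → bin 10 (remaining 4)
7 → bin 11 (remaining 3)
7 → bin 12 (remaining 3)
12 bins × 10 = 120; used 90; unused 30.

30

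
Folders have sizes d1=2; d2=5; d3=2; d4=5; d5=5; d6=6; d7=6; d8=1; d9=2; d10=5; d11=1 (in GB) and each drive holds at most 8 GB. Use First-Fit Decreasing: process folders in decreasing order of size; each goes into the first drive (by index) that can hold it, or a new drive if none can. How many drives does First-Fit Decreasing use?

Sorted descending: 6, 6, 5, 5, 5, 5, 2, 2, 2, 1, 1.
drive 1: place 6 GB, 2 GB left
drive 2: place 6 GB, 2 GB left
drive 3: place 5 GB, 3 GB left
drive 4: place 5 GB, 3 GB left
drive 5: place 5 GB, 3 GB left
drive 6: place 5 GB, 3 GB left
drive 1: place 2 GB, 0 GB left
drive 2: place 2 GB, 0 GB left
drive 3: place 2 GB, 1 GB left
drive 3: place 1 GB, 0 GB left
drive 4: place 1 GB, 2 GB left

6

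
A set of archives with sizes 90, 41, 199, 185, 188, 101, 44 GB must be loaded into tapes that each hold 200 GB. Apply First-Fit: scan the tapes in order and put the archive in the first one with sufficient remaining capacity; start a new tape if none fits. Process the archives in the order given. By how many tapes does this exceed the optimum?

0

First-Fit: [90,41,44] [199] [185] [188] [101] → 5 tapes.
Total size 848 GB; any packing needs at least ⌈848/200⌉ = 5 tapes.
So 5 is already optimal.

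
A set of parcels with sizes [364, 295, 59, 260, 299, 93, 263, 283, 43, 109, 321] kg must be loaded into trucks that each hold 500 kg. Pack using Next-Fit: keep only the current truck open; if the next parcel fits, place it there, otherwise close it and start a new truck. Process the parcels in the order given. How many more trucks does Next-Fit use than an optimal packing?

Next-Fit: [364] [295,59] [260] [299,93] [263] [283,43,109] [321] → 7 trucks.
7 parcels exceed 250 kg (half the capacity), and no two of those can share a truck, so at least 7 trucks are needed.
So 7 is already optimal.

0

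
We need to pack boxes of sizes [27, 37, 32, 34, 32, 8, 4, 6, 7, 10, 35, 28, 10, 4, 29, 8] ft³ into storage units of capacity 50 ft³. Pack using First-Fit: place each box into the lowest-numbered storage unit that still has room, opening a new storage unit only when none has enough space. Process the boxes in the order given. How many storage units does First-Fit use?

8

storage unit 1: place 27 ft³, 23 ft³ left
storage unit 2: place 37 ft³, 13 ft³ left
storage unit 3: place 32 ft³, 18 ft³ left
storage unit 4: place 34 ft³, 16 ft³ left
storage unit 5: place 32 ft³, 18 ft³ left
storage unit 1: place 8 ft³, 15 ft³ left
storage unit 1: place 4 ft³, 11 ft³ left
storage unit 1: place 6 ft³, 5 ft³ left
storage unit 2: place 7 ft³, 6 ft³ left
storage unit 3: place 10 ft³, 8 ft³ left
storage unit 6: place 35 ft³, 15 ft³ left
storage unit 7: place 28 ft³, 22 ft³ left
storage unit 4: place 10 ft³, 6 ft³ left
storage unit 1: place 4 ft³, 1 ft³ left
storage unit 8: place 29 ft³, 21 ft³ left
storage unit 3: place 8 ft³, 0 ft³ left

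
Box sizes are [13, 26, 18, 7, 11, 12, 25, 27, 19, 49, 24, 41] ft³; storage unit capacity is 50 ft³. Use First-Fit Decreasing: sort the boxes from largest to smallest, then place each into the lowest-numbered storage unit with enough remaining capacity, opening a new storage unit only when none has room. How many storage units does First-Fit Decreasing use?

6

Sorted descending: 49, 41, 27, 26, 25, 24, 19, 18, 13, 12, 11, 7.
49 ft³ → storage unit 1 (remaining 1 ft³)
41 ft³ → storage unit 2 (remaining 9 ft³)
27 ft³ → storage unit 3 (remaining 23 ft³)
26 ft³ → storage unit 4 (remaining 24 ft³)
25 ft³ → storage unit 5 (remaining 25 ft³)
24 ft³ → storage unit 4 (remaining 0 ft³)
19 ft³ → storage unit 3 (remaining 4 ft³)
18 ft³ → storage unit 5 (remaining 7 ft³)
13 ft³ → storage unit 6 (remaining 37 ft³)
12 ft³ → storage unit 6 (remaining 25 ft³)
11 ft³ → storage unit 6 (remaining 14 ft³)
7 ft³ → storage unit 2 (remaining 2 ft³)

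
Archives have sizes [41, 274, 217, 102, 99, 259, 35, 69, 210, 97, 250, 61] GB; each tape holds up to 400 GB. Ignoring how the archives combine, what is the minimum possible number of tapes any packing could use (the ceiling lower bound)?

5

Total size = 41 + 274 + 217 + 102 + 99 + 259 + 35 + 69 + 210 + 97 + 250 + 61 = 1714 GB.
⌈1714 / 400⌉ = 5.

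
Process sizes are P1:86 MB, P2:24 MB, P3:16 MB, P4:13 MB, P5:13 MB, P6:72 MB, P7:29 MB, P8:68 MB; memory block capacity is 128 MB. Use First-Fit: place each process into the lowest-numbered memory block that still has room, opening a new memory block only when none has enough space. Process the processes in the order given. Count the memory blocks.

3

P1 (86 MB) → memory block 1 (remaining 42 MB)
P2 (24 MB) → memory block 1 (remaining 18 MB)
P3 (16 MB) → memory block 1 (remaining 2 MB)
P4 (13 MB) → memory block 2 (remaining 115 MB)
P5 (13 MB) → memory block 2 (remaining 102 MB)
P6 (72 MB) → memory block 2 (remaining 30 MB)
P7 (29 MB) → memory block 2 (remaining 1 MB)
P8 (68 MB) → memory block 3 (remaining 60 MB)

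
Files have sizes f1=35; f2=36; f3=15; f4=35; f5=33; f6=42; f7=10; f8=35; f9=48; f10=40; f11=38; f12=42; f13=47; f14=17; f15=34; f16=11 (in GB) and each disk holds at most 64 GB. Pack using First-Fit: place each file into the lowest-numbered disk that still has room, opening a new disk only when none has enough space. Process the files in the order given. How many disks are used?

disk 1: place f1 (35 GB), 29 GB left
disk 2: place f2 (36 GB), 28 GB left
disk 1: place f3 (15 GB), 14 GB left
disk 3: place f4 (35 GB), 29 GB left
disk 4: place f5 (33 GB), 31 GB left
disk 5: place f6 (42 GB), 22 GB left
disk 1: place f7 (10 GB), 4 GB left
disk 6: place f8 (35 GB), 29 GB left
disk 7: place f9 (48 GB), 16 GB left
disk 8: place f10 (40 GB), 24 GB left
disk 9: place f11 (38 GB), 26 GB left
disk 10: place f12 (42 GB), 22 GB left
disk 11: place f13 (47 GB), 17 GB left
disk 2: place f14 (17 GB), 11 GB left
disk 12: place f15 (34 GB), 30 GB left
disk 2: place f16 (11 GB), 0 GB left
Final disks: [35,15,10] [36,17,11] [35] [33] [42] [35] [48] [40] [38] [42] [47] [34].

12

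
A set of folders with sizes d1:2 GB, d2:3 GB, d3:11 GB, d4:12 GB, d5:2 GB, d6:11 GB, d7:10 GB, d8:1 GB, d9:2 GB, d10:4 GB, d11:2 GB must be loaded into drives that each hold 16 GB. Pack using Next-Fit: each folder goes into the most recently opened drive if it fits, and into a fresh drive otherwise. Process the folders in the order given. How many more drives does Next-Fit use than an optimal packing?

1

Next-Fit: [2,3,11] [12,2] [11] [10,1,2] [4,2] → 5 drives.
Total size 60 GB; any packing needs at least ⌈60/16⌉ = 4 drives.
An optimal packing achieves that bound: [12,4] [11,3,2] [11,2,2,1] [10,2] → 4 drives.
Excess: 5 − 4 = 1.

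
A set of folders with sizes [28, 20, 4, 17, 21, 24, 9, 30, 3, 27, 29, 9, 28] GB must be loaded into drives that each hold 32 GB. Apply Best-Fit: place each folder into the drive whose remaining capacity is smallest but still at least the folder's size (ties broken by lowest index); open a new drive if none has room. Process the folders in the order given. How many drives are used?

Put 28 GB in drive 1; 4 GB remain.
Put 20 GB in drive 2; 12 GB remain.
Put 4 GB in drive 1; 0 GB remain.
Put 17 GB in drive 3; 15 GB remain.
Put 21 GB in drive 4; 11 GB remain.
Put 24 GB in drive 5; 8 GB remain.
Put 9 GB in drive 4; 2 GB remain.
Put 30 GB in drive 6; 2 GB remain.
Put 3 GB in drive 5; 5 GB remain.
Put 27 GB in drive 7; 5 GB remain.
Put 29 GB in drive 8; 3 GB remain.
Put 9 GB in drive 2; 3 GB remain.
Put 28 GB in drive 9; 4 GB remain.
Final drives: [28,4] [20,9] [17] [21,9] [24,3] [30] [27] [29] [28].

9 drives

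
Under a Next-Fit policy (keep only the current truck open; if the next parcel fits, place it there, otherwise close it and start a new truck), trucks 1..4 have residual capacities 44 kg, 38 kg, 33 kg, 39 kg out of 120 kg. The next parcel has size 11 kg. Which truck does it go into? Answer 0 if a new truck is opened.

4

Next-Fit only looks at truck 4, which has 39 kg free.
11 kg fits there.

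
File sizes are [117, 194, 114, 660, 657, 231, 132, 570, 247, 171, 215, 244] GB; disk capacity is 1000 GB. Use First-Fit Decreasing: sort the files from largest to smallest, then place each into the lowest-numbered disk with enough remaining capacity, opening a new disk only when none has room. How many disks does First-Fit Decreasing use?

4

Sorted descending: 660, 657, 570, 247, 244, 231, 215, 194, 171, 132, 117, 114.
660 GB → disk 1 (remaining 340 GB)
657 GB → disk 2 (remaining 343 GB)
570 GB → disk 3 (remaining 430 GB)
247 GB → disk 1 (remaining 93 GB)
244 GB → disk 2 (remaining 99 GB)
231 GB → disk 3 (remaining 199 GB)
215 GB → disk 4 (remaining 785 GB)
194 GB → disk 3 (remaining 5 GB)
171 GB → disk 4 (remaining 614 GB)
132 GB → disk 4 (remaining 482 GB)
117 GB → disk 4 (remaining 365 GB)
114 GB → disk 4 (remaining 251 GB)
Final disks: [660,247] [657,244] [570,231,194] [215,171,132,117,114].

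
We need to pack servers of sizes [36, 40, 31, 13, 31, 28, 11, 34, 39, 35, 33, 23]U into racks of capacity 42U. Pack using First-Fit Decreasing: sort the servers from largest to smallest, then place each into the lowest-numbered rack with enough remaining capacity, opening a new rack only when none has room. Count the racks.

Sorted descending: 40, 39, 36, 35, 34, 33, 31, 31, 28, 23, 13, 11.
Put 40U in rack 1; 2U remain.
Put 39U in rack 2; 3U remain.
Put 36U in rack 3; 6U remain.
Put 35U in rack 4; 7U remain.
Put 34U in rack 5; 8U remain.
Put 33U in rack 6; 9U remain.
Put 31U in rack 7; 11U remain.
Put 31U in rack 8; 11U remain.
Put 28U in rack 9; 14U remain.
Put 23U in rack 10; 19U remain.
Put 13U in rack 9; 1U remain.
Put 11U in rack 7; 0U remain.

10 racks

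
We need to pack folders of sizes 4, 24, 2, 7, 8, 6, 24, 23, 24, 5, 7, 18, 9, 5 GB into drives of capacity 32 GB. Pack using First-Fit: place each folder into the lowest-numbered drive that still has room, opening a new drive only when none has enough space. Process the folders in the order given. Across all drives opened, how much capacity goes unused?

26

Put 4 GB in drive 1; 28 GB remain.
Put 24 GB in drive 1; 4 GB remain.
Put 2 GB in drive 1; 2 GB remain.
Put 7 GB in drive 2; 25 GB remain.
Put 8 GB in drive 2; 17 GB remain.
Put 6 GB in drive 2; 11 GB remain.
Put 24 GB in drive 3; 8 GB remain.
Put 23 GB in drive 4; 9 GB remain.
Put 24 GB in drive 5; 8 GB remain.
Put 5 GB in drive 2; 6 GB remain.
Put 7 GB in drive 3; 1 GB remain.
Put 18 GB in drive 6; 14 GB remain.
Put 9 GB in drive 4; 0 GB remain.
Put 5 GB in drive 2; 1 GB remain.
6 drives × 32 GB = 192 GB; used 166 GB; unused 26 GB.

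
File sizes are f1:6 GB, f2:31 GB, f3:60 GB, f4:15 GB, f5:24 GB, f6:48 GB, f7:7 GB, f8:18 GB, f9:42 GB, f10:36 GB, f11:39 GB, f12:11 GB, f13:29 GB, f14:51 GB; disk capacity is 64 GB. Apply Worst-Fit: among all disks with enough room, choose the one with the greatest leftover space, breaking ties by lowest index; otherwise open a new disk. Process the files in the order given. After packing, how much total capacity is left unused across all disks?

f1 (6 GB) → disk 1 (remaining 58 GB)
f2 (31 GB) → disk 1 (remaining 27 GB)
f3 (60 GB) → disk 2 (remaining 4 GB)
f4 (15 GB) → disk 1 (remaining 12 GB)
f5 (24 GB) → disk 3 (remaining 40 GB)
f6 (48 GB) → disk 4 (remaining 16 GB)
f7 (7 GB) → disk 3 (remaining 33 GB)
f8 (18 GB) → disk 3 (remaining 15 GB)
f9 (42 GB) → disk 5 (remaining 22 GB)
f10 (36 GB) → disk 6 (remaining 28 GB)
f11 (39 GB) → disk 7 (remaining 25 GB)
f12 (11 GB) → disk 6 (remaining 17 GB)
f13 (29 GB) → disk 8 (remaining 35 GB)
f14 (51 GB) → disk 9 (remaining 13 GB)
9 disks × 64 GB = 576 GB; used 417 GB; unused 159 GB.

159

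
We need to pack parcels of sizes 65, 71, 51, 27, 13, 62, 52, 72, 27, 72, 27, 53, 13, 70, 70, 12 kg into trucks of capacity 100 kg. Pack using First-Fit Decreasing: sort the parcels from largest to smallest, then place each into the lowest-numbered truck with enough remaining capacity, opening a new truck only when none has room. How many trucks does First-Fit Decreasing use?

Sorted descending: 72, 72, 71, 70, 70, 65, 62, 53, 52, 51, 27, 27, 27, 13, 13, 12.
truck 1: place 72 kg, 28 kg left
truck 2: place 72 kg, 28 kg left
truck 3: place 71 kg, 29 kg left
truck 4: place 70 kg, 30 kg left
truck 5: place 70 kg, 30 kg left
truck 6: place 65 kg, 35 kg left
truck 7: place 62 kg, 38 kg left
truck 8: place 53 kg, 47 kg left
truck 9: place 52 kg, 48 kg left
truck 10: place 51 kg, 49 kg left
truck 1: place 27 kg, 1 kg left
truck 2: place 27 kg, 1 kg left
truck 3: place 27 kg, 2 kg left
truck 4: place 13 kg, 17 kg left
truck 4: place 13 kg, 4 kg left
truck 5: place 12 kg, 18 kg left

10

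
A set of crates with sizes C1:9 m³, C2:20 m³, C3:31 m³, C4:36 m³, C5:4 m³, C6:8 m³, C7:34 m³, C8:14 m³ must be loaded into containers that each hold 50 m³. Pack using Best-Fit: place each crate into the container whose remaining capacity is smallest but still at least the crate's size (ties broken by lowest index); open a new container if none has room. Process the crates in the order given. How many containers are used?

4

container 1: place C1 (9 m³), 41 m³ left
container 1: place C2 (20 m³), 21 m³ left
container 2: place C3 (31 m³), 19 m³ left
container 3: place C4 (36 m³), 14 m³ left
container 3: place C5 (4 m³), 10 m³ left
container 3: place C6 (8 m³), 2 m³ left
container 4: place C7 (34 m³), 16 m³ left
container 4: place C8 (14 m³), 2 m³ left
Final containers: [9,20] [31] [36,4,8] [34,14].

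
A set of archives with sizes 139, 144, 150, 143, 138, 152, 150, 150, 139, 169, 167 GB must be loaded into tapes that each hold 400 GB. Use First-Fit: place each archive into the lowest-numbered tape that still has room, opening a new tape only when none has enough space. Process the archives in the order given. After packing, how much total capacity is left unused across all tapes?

759

tape 1: place 139 GB, 261 GB left
tape 1: place 144 GB, 117 GB left
tape 2: place 150 GB, 250 GB left
tape 2: place 143 GB, 107 GB left
tape 3: place 138 GB, 262 GB left
tape 3: place 152 GB, 110 GB left
tape 4: place 150 GB, 250 GB left
tape 4: place 150 GB, 100 GB left
tape 5: place 139 GB, 261 GB left
tape 5: place 169 GB, 92 GB left
tape 6: place 167 GB, 233 GB left
6 tapes × 400 GB = 2400 GB; used 1641 GB; unused 759 GB.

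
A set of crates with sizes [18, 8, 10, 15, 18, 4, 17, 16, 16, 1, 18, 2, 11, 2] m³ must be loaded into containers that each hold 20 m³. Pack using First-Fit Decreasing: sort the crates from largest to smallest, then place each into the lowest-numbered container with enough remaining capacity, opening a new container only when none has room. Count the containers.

9

Sorted descending: 18, 18, 18, 17, 16, 16, 15, 11, 10, 8, 4, 2, 2, 1.
container 1: place 18 m³, 2 m³ left
container 2: place 18 m³, 2 m³ left
container 3: place 18 m³, 2 m³ left
container 4: place 17 m³, 3 m³ left
container 5: place 16 m³, 4 m³ left
container 6: place 16 m³, 4 m³ left
container 7: place 15 m³, 5 m³ left
container 8: place 11 m³, 9 m³ left
container 9: place 10 m³, 10 m³ left
container 8: place 8 m³, 1 m³ left
container 5: place 4 m³, 0 m³ left
container 1: place 2 m³, 0 m³ left
container 2: place 2 m³, 0 m³ left
container 3: place 1 m³, 1 m³ left
Final containers: [18,2] [18,2] [18,1] [17] [16,4] [16] [15] [11,8] [10].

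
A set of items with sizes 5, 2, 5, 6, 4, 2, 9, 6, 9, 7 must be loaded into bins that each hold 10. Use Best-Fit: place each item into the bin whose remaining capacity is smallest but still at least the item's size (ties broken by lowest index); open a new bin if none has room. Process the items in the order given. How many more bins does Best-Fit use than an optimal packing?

Best-Fit: [5,2,2] [5] [6,4] [9] [6] [9] [7] → 7 bins.
Total size 55; any packing needs at least ⌈55/10⌉ = 6 bins.
An optimal packing achieves that bound: [9] [9] [7,2] [6,4] [6,2] [5,5] → 6 bins.
Excess: 7 − 6 = 1.

1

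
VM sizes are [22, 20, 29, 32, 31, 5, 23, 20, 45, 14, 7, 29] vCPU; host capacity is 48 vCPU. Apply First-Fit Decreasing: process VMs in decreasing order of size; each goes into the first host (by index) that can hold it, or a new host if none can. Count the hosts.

7

Sorted descending: 45, 32, 31, 29, 29, 23, 22, 20, 20, 14, 7, 5.
Put 45 vCPU in host 1; 3 vCPU remain.
Put 32 vCPU in host 2; 16 vCPU remain.
Put 31 vCPU in host 3; 17 vCPU remain.
Put 29 vCPU in host 4; 19 vCPU remain.
Put 29 vCPU in host 5; 19 vCPU remain.
Put 23 vCPU in host 6; 25 vCPU remain.
Put 22 vCPU in host 6; 3 vCPU remain.
Put 20 vCPU in host 7; 28 vCPU remain.
Put 20 vCPU in host 7; 8 vCPU remain.
Put 14 vCPU in host 2; 2 vCPU remain.
Put 7 vCPU in host 3; 10 vCPU remain.
Put 5 vCPU in host 3; 5 vCPU remain.
Final hosts: [45] [32,14] [31,7,5] [29] [29] [23,22] [20,20].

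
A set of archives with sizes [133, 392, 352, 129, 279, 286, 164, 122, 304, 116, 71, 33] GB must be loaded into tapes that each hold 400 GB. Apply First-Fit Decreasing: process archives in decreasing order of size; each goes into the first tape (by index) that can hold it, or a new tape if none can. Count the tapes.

Sorted descending: 392, 352, 304, 286, 279, 164, 133, 129, 122, 116, 71, 33.
Put 392 GB in tape 1; 8 GB remain.
Put 352 GB in tape 2; 48 GB remain.
Put 304 GB in tape 3; 96 GB remain.
Put 286 GB in tape 4; 114 GB remain.
Put 279 GB in tape 5; 121 GB remain.
Put 164 GB in tape 6; 236 GB remain.
Put 133 GB in tape 6; 103 GB remain.
Put 129 GB in tape 7; 271 GB remain.
Put 122 GB in tape 7; 149 GB remain.
Put 116 GB in tape 5; 5 GB remain.
Put 71 GB in tape 3; 25 GB remain.
Put 33 GB in tape 2; 15 GB remain.
Final tapes: [392] [352,33] [304,71] [286] [279,116] [164,133] [129,122].

7 tapes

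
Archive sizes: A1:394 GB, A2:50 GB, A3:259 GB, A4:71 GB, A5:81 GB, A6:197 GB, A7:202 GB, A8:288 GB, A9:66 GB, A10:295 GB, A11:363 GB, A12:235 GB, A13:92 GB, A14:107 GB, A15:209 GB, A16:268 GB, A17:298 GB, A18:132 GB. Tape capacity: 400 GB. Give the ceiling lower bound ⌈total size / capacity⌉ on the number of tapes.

10

Total size = 394 + 50 + 259 + 71 + 81 + 197 + 202 + 288 + 66 + 295 + 363 + 235 + 92 + 107 + 209 + 268 + 298 + 132 = 3607 GB.
⌈3607 / 400⌉ = 10.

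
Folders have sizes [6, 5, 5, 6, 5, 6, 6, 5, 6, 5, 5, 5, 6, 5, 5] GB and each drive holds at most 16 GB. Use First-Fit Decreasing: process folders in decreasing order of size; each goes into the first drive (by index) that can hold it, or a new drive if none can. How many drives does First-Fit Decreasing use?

Sorted descending: 6, 6, 6, 6, 6, 6, 5, 5, 5, 5, 5, 5, 5, 5, 5.
drive 1: place 6 GB, 10 GB left
drive 1: place 6 GB, 4 GB left
drive 2: place 6 GB, 10 GB left
drive 2: place 6 GB, 4 GB left
drive 3: place 6 GB, 10 GB left
drive 3: place 6 GB, 4 GB left
drive 4: place 5 GB, 11 GB left
drive 4: place 5 GB, 6 GB left
drive 4: place 5 GB, 1 GB left
drive 5: place 5 GB, 11 GB left
drive 5: place 5 GB, 6 GB left
drive 5: place 5 GB, 1 GB left
drive 6: place 5 GB, 11 GB left
drive 6: place 5 GB, 6 GB left
drive 6: place 5 GB, 1 GB left
Final drives: [6,6] [6,6] [6,6] [5,5,5] [5,5,5] [5,5,5].

6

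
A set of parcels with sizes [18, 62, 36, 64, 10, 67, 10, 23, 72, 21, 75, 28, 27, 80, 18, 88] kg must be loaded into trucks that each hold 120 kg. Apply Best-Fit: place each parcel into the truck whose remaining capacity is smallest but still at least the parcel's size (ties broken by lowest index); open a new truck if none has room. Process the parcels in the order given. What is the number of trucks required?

truck 1: place 18 kg, 102 kg left
truck 1: place 62 kg, 40 kg left
truck 1: place 36 kg, 4 kg left
truck 2: place 64 kg, 56 kg left
truck 2: place 10 kg, 46 kg left
truck 3: place 67 kg, 53 kg left
truck 2: place 10 kg, 36 kg left
truck 2: place 23 kg, 13 kg left
truck 4: place 72 kg, 48 kg left
truck 4: place 21 kg, 27 kg left
truck 5: place 75 kg, 45 kg left
truck 5: place 28 kg, 17 kg left
truck 4: place 27 kg, 0 kg left
truck 6: place 80 kg, 40 kg left
truck 6: place 18 kg, 22 kg left
truck 7: place 88 kg, 32 kg left

7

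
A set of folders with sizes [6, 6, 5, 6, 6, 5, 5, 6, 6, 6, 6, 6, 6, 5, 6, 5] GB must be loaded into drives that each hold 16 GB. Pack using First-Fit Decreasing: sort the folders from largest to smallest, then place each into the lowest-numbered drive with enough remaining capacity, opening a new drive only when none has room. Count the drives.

Sorted descending: 6, 6, 6, 6, 6, 6, 6, 6, 6, 6, 6, 5, 5, 5, 5, 5.
drive 1: place 6 GB, 10 GB left
drive 1: place 6 GB, 4 GB left
drive 2: place 6 GB, 10 GB left
drive 2: place 6 GB, 4 GB left
drive 3: place 6 GB, 10 GB left
drive 3: place 6 GB, 4 GB left
drive 4: place 6 GB, 10 GB left
drive 4: place 6 GB, 4 GB left
drive 5: place 6 GB, 10 GB left
drive 5: place 6 GB, 4 GB left
drive 6: place 6 GB, 10 GB left
drive 6: place 5 GB, 5 GB left
drive 6: place 5 GB, 0 GB left
drive 7: place 5 GB, 11 GB left
drive 7: place 5 GB, 6 GB left
drive 7: place 5 GB, 1 GB left

7 drives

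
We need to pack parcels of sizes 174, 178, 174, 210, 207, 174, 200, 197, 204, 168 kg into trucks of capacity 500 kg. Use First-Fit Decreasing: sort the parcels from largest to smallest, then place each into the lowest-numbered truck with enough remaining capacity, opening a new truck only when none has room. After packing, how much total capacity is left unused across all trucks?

614

Sorted descending: 210, 207, 204, 200, 197, 178, 174, 174, 174, 168.
Put 210 kg in truck 1; 290 kg remain.
Put 207 kg in truck 1; 83 kg remain.
Put 204 kg in truck 2; 296 kg remain.
Put 200 kg in truck 2; 96 kg remain.
Put 197 kg in truck 3; 303 kg remain.
Put 178 kg in truck 3; 125 kg remain.
Put 174 kg in truck 4; 326 kg remain.
Put 174 kg in truck 4; 152 kg remain.
Put 174 kg in truck 5; 326 kg remain.
Put 168 kg in truck 5; 158 kg remain.
5 trucks × 500 kg = 2500 kg; used 1886 kg; unused 614 kg.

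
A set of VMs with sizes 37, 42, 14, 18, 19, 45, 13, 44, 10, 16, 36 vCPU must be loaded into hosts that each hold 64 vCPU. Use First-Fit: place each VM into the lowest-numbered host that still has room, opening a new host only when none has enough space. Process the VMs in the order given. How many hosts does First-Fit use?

host 1: place 37 vCPU, 27 vCPU left
host 2: place 42 vCPU, 22 vCPU left
host 1: place 14 vCPU, 13 vCPU left
host 2: place 18 vCPU, 4 vCPU left
host 3: place 19 vCPU, 45 vCPU left
host 3: place 45 vCPU, 0 vCPU left
host 1: place 13 vCPU, 0 vCPU left
host 4: place 44 vCPU, 20 vCPU left
host 4: place 10 vCPU, 10 vCPU left
host 5: place 16 vCPU, 48 vCPU left
host 5: place 36 vCPU, 12 vCPU left
Final hosts: [37,14,13] [42,18] [19,45] [44,10] [16,36].

5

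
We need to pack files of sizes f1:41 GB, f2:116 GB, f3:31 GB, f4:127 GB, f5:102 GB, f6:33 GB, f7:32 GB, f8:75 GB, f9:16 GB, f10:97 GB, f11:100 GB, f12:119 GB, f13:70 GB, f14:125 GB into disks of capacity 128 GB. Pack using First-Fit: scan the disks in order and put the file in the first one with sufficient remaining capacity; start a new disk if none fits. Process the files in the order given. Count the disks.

f1 (41 GB) → disk 1 (remaining 87 GB)
f2 (116 GB) → disk 2 (remaining 12 GB)
f3 (31 GB) → disk 1 (remaining 56 GB)
f4 (127 GB) → disk 3 (remaining 1 GB)
f5 (102 GB) → disk 4 (remaining 26 GB)
f6 (33 GB) → disk 1 (remaining 23 GB)
f7 (32 GB) → disk 5 (remaining 96 GB)
f8 (75 GB) → disk 5 (remaining 21 GB)
f9 (16 GB) → disk 1 (remaining 7 GB)
f10 (97 GB) → disk 6 (remaining 31 GB)
f11 (100 GB) → disk 7 (remaining 28 GB)
f12 (119 GB) → disk 8 (remaining 9 GB)
f13 (70 GB) → disk 9 (remaining 58 GB)
f14 (125 GB) → disk 10 (remaining 3 GB)

10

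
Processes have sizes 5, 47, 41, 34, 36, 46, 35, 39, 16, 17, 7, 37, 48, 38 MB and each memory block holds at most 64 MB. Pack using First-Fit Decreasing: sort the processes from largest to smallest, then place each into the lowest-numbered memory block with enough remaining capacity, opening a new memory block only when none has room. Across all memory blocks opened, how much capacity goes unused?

194

Sorted descending: 48, 47, 46, 41, 39, 38, 37, 36, 35, 34, 17, 16, 7, 5.
48 MB → memory block 1 (remaining 16 MB)
47 MB → memory block 2 (remaining 17 MB)
46 MB → memory block 3 (remaining 18 MB)
41 MB → memory block 4 (remaining 23 MB)
39 MB → memory block 5 (remaining 25 MB)
38 MB → memory block 6 (remaining 26 MB)
37 MB → memory block 7 (remaining 27 MB)
36 MB → memory block 8 (remaining 28 MB)
35 MB → memory block 9 (remaining 29 MB)
34 MB → memory block 10 (remaining 30 MB)
17 MB → memory block 2 (remaining 0 MB)
16 MB → memory block 1 (remaining 0 MB)
7 MB → memory block 3 (remaining 11 MB)
5 MB → memory block 3 (remaining 6 MB)
10 memory blocks × 64 MB = 640 MB; used 446 MB; unused 194 MB.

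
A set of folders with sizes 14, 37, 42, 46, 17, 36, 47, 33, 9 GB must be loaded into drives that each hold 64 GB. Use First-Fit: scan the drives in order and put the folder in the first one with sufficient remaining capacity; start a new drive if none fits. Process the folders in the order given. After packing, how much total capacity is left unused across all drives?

drive 1: place 14 GB, 50 GB left
drive 1: place 37 GB, 13 GB left
drive 2: place 42 GB, 22 GB left
drive 3: place 46 GB, 18 GB left
drive 2: place 17 GB, 5 GB left
drive 4: place 36 GB, 28 GB left
drive 5: place 47 GB, 17 GB left
drive 6: place 33 GB, 31 GB left
drive 1: place 9 GB, 4 GB left
6 drives × 64 GB = 384 GB; used 281 GB; unused 103 GB.

103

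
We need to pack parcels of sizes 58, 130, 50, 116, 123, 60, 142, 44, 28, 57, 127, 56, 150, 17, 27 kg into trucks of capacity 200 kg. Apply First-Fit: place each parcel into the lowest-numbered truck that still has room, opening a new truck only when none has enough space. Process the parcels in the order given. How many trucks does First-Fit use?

7

truck 1: place 58 kg, 142 kg left
truck 1: place 130 kg, 12 kg left
truck 2: place 50 kg, 150 kg left
truck 2: place 116 kg, 34 kg left
truck 3: place 123 kg, 77 kg left
truck 3: place 60 kg, 17 kg left
truck 4: place 142 kg, 58 kg left
truck 4: place 44 kg, 14 kg left
truck 2: place 28 kg, 6 kg left
truck 5: place 57 kg, 143 kg left
truck 5: place 127 kg, 16 kg left
truck 6: place 56 kg, 144 kg left
truck 7: place 150 kg, 50 kg left
truck 3: place 17 kg, 0 kg left
truck 6: place 27 kg, 117 kg left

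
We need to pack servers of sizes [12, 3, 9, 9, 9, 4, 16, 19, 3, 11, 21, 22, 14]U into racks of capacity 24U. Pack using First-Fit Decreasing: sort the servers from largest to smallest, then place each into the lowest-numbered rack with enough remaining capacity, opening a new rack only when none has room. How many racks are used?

7

Sorted descending: 22, 21, 19, 16, 14, 12, 11, 9, 9, 9, 4, 3, 3.
22U → rack 1 (remaining 2U)
21U → rack 2 (remaining 3U)
19U → rack 3 (remaining 5U)
16U → rack 4 (remaining 8U)
14U → rack 5 (remaining 10U)
12U → rack 6 (remaining 12U)
11U → rack 6 (remaining 1U)
9U → rack 5 (remaining 1U)
9U → rack 7 (remaining 15U)
9U → rack 7 (remaining 6U)
4U → rack 3 (remaining 1U)
3U → rack 2 (remaining 0U)
3U → rack 4 (remaining 5U)
Final racks: [22] [21,3] [19,4] [16,3] [14,9] [12,11] [9,9].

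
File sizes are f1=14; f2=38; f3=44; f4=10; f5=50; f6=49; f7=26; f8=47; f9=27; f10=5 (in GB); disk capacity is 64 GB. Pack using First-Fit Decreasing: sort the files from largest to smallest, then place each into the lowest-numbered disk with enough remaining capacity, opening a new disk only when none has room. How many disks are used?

6 disks

Sorted descending: 50, 49, 47, 44, 38, 27, 26, 14, 10, 5.
Put 50 GB in disk 1; 14 GB remain.
Put 49 GB in disk 2; 15 GB remain.
Put 47 GB in disk 3; 17 GB remain.
Put 44 GB in disk 4; 20 GB remain.
Put 38 GB in disk 5; 26 GB remain.
Put 27 GB in disk 6; 37 GB remain.
Put 26 GB in disk 5; 0 GB remain.
Put 14 GB in disk 1; 0 GB remain.
Put 10 GB in disk 2; 5 GB remain.
Put 5 GB in disk 2; 0 GB remain.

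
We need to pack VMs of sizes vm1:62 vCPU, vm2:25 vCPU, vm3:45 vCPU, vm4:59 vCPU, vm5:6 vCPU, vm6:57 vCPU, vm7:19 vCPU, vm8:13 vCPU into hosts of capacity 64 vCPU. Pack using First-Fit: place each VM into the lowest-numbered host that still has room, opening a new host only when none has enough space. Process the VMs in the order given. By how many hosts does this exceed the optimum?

First-Fit: [62] [25,6,19,13] [45] [59] [57] → 5 hosts.
Total size 286 vCPU; any packing needs at least ⌈286/64⌉ = 5 hosts.
So 5 is already optimal.

0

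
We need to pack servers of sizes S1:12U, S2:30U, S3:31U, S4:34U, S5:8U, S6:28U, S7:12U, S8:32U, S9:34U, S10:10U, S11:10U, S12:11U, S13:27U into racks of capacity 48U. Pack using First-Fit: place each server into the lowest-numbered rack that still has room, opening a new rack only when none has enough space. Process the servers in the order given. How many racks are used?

Put S1 (12U) in rack 1; 36U remain.
Put S2 (30U) in rack 1; 6U remain.
Put S3 (31U) in rack 2; 17U remain.
Put S4 (34U) in rack 3; 14U remain.
Put S5 (8U) in rack 2; 9U remain.
Put S6 (28U) in rack 4; 20U remain.
Put S7 (12U) in rack 3; 2U remain.
Put S8 (32U) in rack 5; 16U remain.
Put S9 (34U) in rack 6; 14U remain.
Put S10 (10U) in rack 4; 10U remain.
Put S11 (10U) in rack 4; 0U remain.
Put S12 (11U) in rack 5; 5U remain.
Put S13 (27U) in rack 7; 21U remain.
Final racks: [12,30] [31,8] [34,12] [28,10,10] [32,11] [34] [27].

7 racks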